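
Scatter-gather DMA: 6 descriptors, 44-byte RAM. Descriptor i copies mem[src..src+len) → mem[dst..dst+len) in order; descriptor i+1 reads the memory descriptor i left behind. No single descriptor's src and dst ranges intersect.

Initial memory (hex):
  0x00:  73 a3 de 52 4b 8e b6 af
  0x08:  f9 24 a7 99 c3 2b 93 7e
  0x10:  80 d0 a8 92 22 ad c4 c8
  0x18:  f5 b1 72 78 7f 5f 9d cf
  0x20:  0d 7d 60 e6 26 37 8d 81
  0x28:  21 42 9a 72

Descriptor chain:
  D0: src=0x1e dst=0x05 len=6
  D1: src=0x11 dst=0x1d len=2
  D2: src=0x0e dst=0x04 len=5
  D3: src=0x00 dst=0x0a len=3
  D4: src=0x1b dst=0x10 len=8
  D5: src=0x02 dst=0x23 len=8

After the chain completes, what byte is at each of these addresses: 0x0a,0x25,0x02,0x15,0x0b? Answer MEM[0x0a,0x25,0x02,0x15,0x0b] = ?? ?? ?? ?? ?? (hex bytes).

D0: mem[0x05..0x0a] <- [9d cf 0d 7d 60 e6]
D1: mem[0x1d..0x1e] <- [d0 a8]
D2: mem[0x04..0x08] <- [93 7e 80 d0 a8]
D3: mem[0x0a..0x0c] <- [73 a3 de]
D4: mem[0x10..0x17] <- [78 7f d0 a8 cf 0d 7d 60]
D5: mem[0x23..0x2a] <- [de 52 93 7e 80 d0 a8 60]
query mem[0x0a]=0x73, mem[0x25]=0x93, mem[0x02]=0xde, mem[0x15]=0x0d, mem[0x0b]=0xa3

MEM[0x0a,0x25,0x02,0x15,0x0b] = 73 93 de 0d a3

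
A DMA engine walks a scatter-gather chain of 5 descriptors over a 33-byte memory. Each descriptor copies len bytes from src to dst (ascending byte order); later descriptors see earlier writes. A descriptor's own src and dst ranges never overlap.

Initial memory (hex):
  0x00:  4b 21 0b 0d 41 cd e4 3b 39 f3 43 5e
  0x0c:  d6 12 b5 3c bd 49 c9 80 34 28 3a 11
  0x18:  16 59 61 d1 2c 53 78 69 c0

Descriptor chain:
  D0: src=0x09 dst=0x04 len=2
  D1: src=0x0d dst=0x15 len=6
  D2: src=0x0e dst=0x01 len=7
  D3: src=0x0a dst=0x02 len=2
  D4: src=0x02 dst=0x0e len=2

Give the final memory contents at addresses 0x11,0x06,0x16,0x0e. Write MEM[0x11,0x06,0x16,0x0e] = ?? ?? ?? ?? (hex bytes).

#0 dst[0x04+2] := {0xf3,0x43}
#1 dst[0x15+6] := {0x12,0xb5,0x3c,0xbd,0x49,0xc9}
#2 dst[0x01+7] := {0xb5,0x3c,0xbd,0x49,0xc9,0x80,0x34}
#3 dst[0x02+2] := {0x43,0x5e}
#4 dst[0x0e+2] := {0x43,0x5e}
query mem[0x11]=0x49, mem[0x06]=0x80, mem[0x16]=0xb5, mem[0x0e]=0x43

MEM[0x11,0x06,0x16,0x0e] = 49 80 b5 43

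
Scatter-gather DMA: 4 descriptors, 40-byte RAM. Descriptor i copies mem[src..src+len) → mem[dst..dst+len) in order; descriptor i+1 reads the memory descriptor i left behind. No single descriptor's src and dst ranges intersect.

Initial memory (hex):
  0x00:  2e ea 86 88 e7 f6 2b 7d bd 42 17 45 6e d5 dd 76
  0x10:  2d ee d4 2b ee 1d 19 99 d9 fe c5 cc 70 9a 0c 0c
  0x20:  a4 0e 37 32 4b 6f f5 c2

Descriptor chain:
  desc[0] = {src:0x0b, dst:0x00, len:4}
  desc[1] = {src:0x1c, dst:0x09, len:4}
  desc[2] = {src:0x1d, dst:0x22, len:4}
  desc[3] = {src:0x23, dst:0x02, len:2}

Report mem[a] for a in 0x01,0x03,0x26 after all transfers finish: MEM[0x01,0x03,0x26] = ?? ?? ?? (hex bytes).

#0 dst[0x00+4] := {0x45,0x6e,0xd5,0xdd}
#1 dst[0x09+4] := {0x70,0x9a,0x0c,0x0c}
#2 dst[0x22+4] := {0x9a,0x0c,0x0c,0xa4}
#3 dst[0x02+2] := {0x0c,0x0c}
query mem[0x01]=0x6e, mem[0x03]=0x0c, mem[0x26]=0xf5

MEM[0x01,0x03,0x26] = 6e 0c f5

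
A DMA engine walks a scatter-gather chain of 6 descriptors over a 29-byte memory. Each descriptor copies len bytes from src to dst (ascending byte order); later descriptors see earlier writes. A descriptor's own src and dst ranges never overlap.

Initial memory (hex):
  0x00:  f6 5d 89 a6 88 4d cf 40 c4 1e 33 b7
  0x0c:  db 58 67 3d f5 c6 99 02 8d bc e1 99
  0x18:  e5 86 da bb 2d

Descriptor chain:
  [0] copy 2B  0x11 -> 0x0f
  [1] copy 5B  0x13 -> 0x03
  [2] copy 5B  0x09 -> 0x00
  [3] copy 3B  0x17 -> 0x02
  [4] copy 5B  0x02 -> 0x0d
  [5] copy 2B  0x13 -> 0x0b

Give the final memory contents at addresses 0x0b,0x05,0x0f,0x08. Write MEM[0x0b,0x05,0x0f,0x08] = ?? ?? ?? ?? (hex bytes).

MEM[0x0b,0x05,0x0f,0x08] = 02 bc 86 c4

  after D0: wrote 2B at 0x0f = c699
  after D1: wrote 5B at 0x03 = 028dbce199
  after D2: wrote 5B at 0x00 = 1e33b7db58
  after D3: wrote 3B at 0x02 = 99e586
  after D4: wrote 5B at 0x0d = 99e586bce1
  after D5: wrote 2B at 0x0b = 028d
query mem[0x0b]=0x02, mem[0x05]=0xbc, mem[0x0f]=0x86, mem[0x08]=0xc4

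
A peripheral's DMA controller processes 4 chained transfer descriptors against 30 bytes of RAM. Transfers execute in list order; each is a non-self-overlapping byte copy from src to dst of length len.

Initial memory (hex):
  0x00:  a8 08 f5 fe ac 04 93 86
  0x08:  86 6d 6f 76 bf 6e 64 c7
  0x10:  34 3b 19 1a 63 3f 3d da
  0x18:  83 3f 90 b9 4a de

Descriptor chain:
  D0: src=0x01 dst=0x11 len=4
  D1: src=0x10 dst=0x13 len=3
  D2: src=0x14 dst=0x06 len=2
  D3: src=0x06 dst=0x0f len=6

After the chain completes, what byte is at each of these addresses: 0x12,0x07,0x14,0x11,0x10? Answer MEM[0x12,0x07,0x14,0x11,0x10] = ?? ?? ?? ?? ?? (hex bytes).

MEM[0x12,0x07,0x14,0x11,0x10] = 6d f5 76 86 f5

D0: mem[0x11..0x14] <- [08 f5 fe ac]
D1: mem[0x13..0x15] <- [34 08 f5]
D2: mem[0x06..0x07] <- [08 f5]
D3: mem[0x0f..0x14] <- [08 f5 86 6d 6f 76]
query mem[0x12]=0x6d, mem[0x07]=0xf5, mem[0x14]=0x76, mem[0x11]=0x86, mem[0x10]=0xf5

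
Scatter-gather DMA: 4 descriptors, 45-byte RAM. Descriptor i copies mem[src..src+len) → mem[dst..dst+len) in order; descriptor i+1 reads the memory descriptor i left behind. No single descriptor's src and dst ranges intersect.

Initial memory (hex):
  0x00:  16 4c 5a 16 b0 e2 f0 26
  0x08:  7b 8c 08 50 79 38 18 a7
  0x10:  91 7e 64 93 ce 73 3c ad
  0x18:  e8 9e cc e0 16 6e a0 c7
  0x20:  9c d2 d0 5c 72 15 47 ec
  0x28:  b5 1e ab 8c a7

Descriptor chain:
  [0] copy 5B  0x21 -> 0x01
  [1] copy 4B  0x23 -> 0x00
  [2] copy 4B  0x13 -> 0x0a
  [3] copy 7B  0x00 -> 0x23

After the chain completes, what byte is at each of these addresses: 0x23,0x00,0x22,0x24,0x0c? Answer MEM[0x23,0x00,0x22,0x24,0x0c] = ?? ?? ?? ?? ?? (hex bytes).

MEM[0x23,0x00,0x22,0x24,0x0c] = 5c 5c d0 72 73

[0] 0x21->0x01 len=5 : d2 d0 5c 72 15
[1] 0x23->0x00 len=4 : 5c 72 15 47
[2] 0x13->0x0a len=4 : 93 ce 73 3c
[3] 0x00->0x23 len=7 : 5c 72 15 47 72 15 f0
query mem[0x23]=0x5c, mem[0x00]=0x5c, mem[0x22]=0xd0, mem[0x24]=0x72, mem[0x0c]=0x73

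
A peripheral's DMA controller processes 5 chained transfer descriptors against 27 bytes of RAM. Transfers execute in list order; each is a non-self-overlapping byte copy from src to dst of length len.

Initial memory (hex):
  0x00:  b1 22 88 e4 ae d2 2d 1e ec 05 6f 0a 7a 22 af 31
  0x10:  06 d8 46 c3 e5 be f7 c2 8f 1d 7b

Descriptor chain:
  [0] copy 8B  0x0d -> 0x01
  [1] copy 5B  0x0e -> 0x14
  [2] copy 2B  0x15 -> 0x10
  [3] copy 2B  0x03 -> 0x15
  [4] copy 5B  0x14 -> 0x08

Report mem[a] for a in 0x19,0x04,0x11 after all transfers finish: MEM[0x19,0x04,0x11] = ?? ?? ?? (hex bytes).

MEM[0x19,0x04,0x11] = 1d 06 06

D0: mem[0x01..0x08] <- [22 af 31 06 d8 46 c3 e5]
D1: mem[0x14..0x18] <- [af 31 06 d8 46]
D2: mem[0x10..0x11] <- [31 06]
D3: mem[0x15..0x16] <- [31 06]
D4: mem[0x08..0x0c] <- [af 31 06 d8 46]
query mem[0x19]=0x1d, mem[0x04]=0x06, mem[0x11]=0x06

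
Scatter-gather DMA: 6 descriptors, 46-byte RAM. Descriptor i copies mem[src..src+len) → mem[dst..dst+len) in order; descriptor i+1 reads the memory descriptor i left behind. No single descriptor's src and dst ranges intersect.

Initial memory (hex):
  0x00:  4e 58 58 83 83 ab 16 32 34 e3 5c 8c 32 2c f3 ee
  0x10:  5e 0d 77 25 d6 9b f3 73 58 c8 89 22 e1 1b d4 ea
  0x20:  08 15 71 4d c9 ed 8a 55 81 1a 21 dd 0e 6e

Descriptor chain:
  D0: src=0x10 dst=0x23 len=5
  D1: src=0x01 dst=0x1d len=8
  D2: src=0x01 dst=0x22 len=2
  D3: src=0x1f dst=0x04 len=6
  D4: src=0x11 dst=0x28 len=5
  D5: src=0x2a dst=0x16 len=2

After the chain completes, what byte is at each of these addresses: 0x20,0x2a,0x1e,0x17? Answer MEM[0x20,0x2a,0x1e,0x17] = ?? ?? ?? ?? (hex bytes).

#0 dst[0x23+5] := {0x5e,0x0d,0x77,0x25,0xd6}
#1 dst[0x1d+8] := {0x58,0x58,0x83,0x83,0xab,0x16,0x32,0x34}
#2 dst[0x22+2] := {0x58,0x58}
#3 dst[0x04+6] := {0x83,0x83,0xab,0x58,0x58,0x34}
#4 dst[0x28+5] := {0x0d,0x77,0x25,0xd6,0x9b}
#5 dst[0x16+2] := {0x25,0xd6}
query mem[0x20]=0x83, mem[0x2a]=0x25, mem[0x1e]=0x58, mem[0x17]=0xd6

MEM[0x20,0x2a,0x1e,0x17] = 83 25 58 d6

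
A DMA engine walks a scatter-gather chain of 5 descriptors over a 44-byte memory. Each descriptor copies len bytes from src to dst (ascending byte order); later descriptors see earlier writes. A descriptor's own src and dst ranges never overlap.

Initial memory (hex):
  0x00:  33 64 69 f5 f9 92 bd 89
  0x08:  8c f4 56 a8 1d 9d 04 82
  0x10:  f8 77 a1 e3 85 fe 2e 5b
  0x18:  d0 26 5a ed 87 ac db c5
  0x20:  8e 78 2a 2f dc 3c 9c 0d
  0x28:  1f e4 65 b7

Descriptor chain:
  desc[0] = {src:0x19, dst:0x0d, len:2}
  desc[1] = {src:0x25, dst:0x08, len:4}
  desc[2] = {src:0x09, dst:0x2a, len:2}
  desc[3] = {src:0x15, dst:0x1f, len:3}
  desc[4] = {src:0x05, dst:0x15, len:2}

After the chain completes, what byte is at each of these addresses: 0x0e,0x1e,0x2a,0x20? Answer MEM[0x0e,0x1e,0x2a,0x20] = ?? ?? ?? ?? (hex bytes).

MEM[0x0e,0x1e,0x2a,0x20] = 5a db 9c 2e

[0] 0x19->0x0d len=2 : 26 5a
[1] 0x25->0x08 len=4 : 3c 9c 0d 1f
[2] 0x09->0x2a len=2 : 9c 0d
[3] 0x15->0x1f len=3 : fe 2e 5b
[4] 0x05->0x15 len=2 : 92 bd
query mem[0x0e]=0x5a, mem[0x1e]=0xdb, mem[0x2a]=0x9c, mem[0x20]=0x2e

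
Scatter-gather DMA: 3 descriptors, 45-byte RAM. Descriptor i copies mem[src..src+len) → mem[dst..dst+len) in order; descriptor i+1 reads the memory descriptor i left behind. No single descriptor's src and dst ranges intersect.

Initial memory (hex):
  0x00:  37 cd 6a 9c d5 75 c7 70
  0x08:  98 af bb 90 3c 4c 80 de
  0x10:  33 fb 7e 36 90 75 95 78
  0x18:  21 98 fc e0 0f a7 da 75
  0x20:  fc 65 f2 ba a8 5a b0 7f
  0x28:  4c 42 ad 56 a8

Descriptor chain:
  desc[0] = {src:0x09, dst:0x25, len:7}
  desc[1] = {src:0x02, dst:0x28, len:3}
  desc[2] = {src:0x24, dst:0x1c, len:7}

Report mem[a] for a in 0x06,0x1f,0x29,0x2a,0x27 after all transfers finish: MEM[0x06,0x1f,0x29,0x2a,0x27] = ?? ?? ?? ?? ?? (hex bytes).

MEM[0x06,0x1f,0x29,0x2a,0x27] = c7 90 9c d5 90

D0: mem[0x25..0x2b] <- [af bb 90 3c 4c 80 de]
D1: mem[0x28..0x2a] <- [6a 9c d5]
D2: mem[0x1c..0x22] <- [a8 af bb 90 6a 9c d5]
query mem[0x06]=0xc7, mem[0x1f]=0x90, mem[0x29]=0x9c, mem[0x2a]=0xd5, mem[0x27]=0x90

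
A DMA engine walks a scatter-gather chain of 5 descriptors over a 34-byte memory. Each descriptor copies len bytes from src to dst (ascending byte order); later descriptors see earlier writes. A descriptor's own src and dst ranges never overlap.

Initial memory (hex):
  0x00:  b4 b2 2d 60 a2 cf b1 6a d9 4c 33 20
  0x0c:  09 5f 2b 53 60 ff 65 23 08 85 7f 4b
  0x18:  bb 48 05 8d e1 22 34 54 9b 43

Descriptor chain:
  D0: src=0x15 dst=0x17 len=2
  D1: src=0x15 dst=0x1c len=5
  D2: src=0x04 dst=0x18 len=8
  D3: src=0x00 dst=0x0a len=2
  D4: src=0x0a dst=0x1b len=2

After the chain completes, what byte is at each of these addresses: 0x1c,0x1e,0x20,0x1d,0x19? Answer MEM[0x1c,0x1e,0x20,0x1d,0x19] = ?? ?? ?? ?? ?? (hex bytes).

D0: mem[0x17..0x18] <- [85 7f]
D1: mem[0x1c..0x20] <- [85 7f 85 7f 48]
D2: mem[0x18..0x1f] <- [a2 cf b1 6a d9 4c 33 20]
D3: mem[0x0a..0x0b] <- [b4 b2]
D4: mem[0x1b..0x1c] <- [b4 b2]
query mem[0x1c]=0xb2, mem[0x1e]=0x33, mem[0x20]=0x48, mem[0x1d]=0x4c, mem[0x19]=0xcf

MEM[0x1c,0x1e,0x20,0x1d,0x19] = b2 33 48 4c cf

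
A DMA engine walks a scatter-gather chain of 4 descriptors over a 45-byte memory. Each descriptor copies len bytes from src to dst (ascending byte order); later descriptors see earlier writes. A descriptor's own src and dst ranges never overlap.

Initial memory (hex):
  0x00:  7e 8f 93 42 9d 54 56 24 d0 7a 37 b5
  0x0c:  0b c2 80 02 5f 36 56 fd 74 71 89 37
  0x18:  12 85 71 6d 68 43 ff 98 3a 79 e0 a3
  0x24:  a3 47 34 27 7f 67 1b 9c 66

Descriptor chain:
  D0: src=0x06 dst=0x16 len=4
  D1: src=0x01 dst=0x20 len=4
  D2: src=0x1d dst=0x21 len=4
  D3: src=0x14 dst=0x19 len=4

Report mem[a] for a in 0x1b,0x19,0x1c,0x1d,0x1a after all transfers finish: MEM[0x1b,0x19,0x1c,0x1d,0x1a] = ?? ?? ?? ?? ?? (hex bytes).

MEM[0x1b,0x19,0x1c,0x1d,0x1a] = 56 74 24 43 71

#0 dst[0x16+4] := {0x56,0x24,0xd0,0x7a}
#1 dst[0x20+4] := {0x8f,0x93,0x42,0x9d}
#2 dst[0x21+4] := {0x43,0xff,0x98,0x8f}
#3 dst[0x19+4] := {0x74,0x71,0x56,0x24}
query mem[0x1b]=0x56, mem[0x19]=0x74, mem[0x1c]=0x24, mem[0x1d]=0x43, mem[0x1a]=0x71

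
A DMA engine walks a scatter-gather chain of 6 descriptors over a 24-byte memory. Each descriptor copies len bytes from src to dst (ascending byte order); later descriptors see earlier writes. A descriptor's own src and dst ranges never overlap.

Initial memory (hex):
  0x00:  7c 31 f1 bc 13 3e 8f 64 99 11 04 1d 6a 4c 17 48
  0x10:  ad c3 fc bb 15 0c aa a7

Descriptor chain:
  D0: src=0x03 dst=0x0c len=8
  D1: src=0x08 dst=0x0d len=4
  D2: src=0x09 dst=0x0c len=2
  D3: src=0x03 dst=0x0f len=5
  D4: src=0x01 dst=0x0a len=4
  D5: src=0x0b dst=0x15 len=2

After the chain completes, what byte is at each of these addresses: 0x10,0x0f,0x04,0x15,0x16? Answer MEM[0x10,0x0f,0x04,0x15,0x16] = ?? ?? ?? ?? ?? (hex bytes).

D0: mem[0x0c..0x13] <- [bc 13 3e 8f 64 99 11 04]
D1: mem[0x0d..0x10] <- [99 11 04 1d]
D2: mem[0x0c..0x0d] <- [11 04]
D3: mem[0x0f..0x13] <- [bc 13 3e 8f 64]
D4: mem[0x0a..0x0d] <- [31 f1 bc 13]
D5: mem[0x15..0x16] <- [f1 bc]
query mem[0x10]=0x13, mem[0x0f]=0xbc, mem[0x04]=0x13, mem[0x15]=0xf1, mem[0x16]=0xbc

MEM[0x10,0x0f,0x04,0x15,0x16] = 13 bc 13 f1 bc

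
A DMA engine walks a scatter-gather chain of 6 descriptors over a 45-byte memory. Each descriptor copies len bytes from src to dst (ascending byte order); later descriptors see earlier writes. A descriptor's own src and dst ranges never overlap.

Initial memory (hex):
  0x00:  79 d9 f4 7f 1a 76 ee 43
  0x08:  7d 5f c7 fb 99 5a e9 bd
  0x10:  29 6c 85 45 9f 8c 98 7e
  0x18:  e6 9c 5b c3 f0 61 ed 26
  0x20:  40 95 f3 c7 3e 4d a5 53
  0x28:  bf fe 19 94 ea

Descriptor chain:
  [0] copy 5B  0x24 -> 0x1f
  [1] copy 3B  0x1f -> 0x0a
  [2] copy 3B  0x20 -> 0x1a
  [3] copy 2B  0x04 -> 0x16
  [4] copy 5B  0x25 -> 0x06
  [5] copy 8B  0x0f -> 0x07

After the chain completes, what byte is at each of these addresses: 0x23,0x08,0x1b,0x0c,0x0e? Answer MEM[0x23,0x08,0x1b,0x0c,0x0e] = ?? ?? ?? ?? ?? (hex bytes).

MEM[0x23,0x08,0x1b,0x0c,0x0e] = bf 29 a5 9f 1a

  after D0: wrote 5B at 0x1f = 3e4da553bf
  after D1: wrote 3B at 0x0a = 3e4da5
  after D2: wrote 3B at 0x1a = 4da553
  after D3: wrote 2B at 0x16 = 1a76
  after D4: wrote 5B at 0x06 = 4da553bffe
  after D5: wrote 8B at 0x07 = bd296c85459f8c1a
query mem[0x23]=0xbf, mem[0x08]=0x29, mem[0x1b]=0xa5, mem[0x0c]=0x9f, mem[0x0e]=0x1a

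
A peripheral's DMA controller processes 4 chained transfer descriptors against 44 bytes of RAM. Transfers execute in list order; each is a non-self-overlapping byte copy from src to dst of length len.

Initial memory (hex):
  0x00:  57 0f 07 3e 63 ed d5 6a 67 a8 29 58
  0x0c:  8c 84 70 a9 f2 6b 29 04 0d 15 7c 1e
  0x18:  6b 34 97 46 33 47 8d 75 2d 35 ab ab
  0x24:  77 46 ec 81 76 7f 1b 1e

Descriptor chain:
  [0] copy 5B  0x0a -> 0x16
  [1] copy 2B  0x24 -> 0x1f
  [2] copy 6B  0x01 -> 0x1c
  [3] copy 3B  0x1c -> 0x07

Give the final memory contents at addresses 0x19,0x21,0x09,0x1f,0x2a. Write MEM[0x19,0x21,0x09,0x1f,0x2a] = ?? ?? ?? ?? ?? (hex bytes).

MEM[0x19,0x21,0x09,0x1f,0x2a] = 84 d5 3e 63 1b

[0] 0x0a->0x16 len=5 : 29 58 8c 84 70
[1] 0x24->0x1f len=2 : 77 46
[2] 0x01->0x1c len=6 : 0f 07 3e 63 ed d5
[3] 0x1c->0x07 len=3 : 0f 07 3e
query mem[0x19]=0x84, mem[0x21]=0xd5, mem[0x09]=0x3e, mem[0x1f]=0x63, mem[0x2a]=0x1b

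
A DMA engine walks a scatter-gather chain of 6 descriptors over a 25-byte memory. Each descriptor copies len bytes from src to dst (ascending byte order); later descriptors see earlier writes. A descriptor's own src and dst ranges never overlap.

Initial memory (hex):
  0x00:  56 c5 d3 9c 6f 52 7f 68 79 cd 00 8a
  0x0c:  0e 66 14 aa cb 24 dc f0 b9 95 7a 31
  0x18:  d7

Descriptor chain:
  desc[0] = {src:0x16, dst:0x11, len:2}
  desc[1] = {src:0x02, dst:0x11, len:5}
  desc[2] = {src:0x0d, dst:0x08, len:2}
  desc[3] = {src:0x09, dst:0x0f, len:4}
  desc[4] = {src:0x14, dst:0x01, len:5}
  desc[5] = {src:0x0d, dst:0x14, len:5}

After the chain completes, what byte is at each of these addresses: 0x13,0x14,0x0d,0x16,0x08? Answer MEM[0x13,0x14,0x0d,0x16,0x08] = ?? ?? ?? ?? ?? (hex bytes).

MEM[0x13,0x14,0x0d,0x16,0x08] = 6f 66 66 14 66

#0 dst[0x11+2] := {0x7a,0x31}
#1 dst[0x11+5] := {0xd3,0x9c,0x6f,0x52,0x7f}
#2 dst[0x08+2] := {0x66,0x14}
#3 dst[0x0f+4] := {0x14,0x00,0x8a,0x0e}
#4 dst[0x01+5] := {0x52,0x7f,0x7a,0x31,0xd7}
#5 dst[0x14+5] := {0x66,0x14,0x14,0x00,0x8a}
query mem[0x13]=0x6f, mem[0x14]=0x66, mem[0x0d]=0x66, mem[0x16]=0x14, mem[0x08]=0x66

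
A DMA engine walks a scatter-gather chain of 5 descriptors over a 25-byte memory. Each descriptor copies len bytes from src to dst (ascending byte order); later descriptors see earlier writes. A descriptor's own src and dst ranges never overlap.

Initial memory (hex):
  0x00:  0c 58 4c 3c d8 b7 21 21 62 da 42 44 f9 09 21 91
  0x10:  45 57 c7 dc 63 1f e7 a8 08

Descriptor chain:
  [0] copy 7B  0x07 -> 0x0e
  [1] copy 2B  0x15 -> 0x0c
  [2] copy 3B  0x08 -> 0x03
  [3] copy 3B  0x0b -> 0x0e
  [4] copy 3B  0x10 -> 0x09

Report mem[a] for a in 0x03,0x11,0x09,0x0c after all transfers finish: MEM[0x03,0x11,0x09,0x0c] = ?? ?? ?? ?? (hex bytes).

MEM[0x03,0x11,0x09,0x0c] = 62 42 e7 1f

D0: mem[0x0e..0x14] <- [21 62 da 42 44 f9 09]
D1: mem[0x0c..0x0d] <- [1f e7]
D2: mem[0x03..0x05] <- [62 da 42]
D3: mem[0x0e..0x10] <- [44 1f e7]
D4: mem[0x09..0x0b] <- [e7 42 44]
query mem[0x03]=0x62, mem[0x11]=0x42, mem[0x09]=0xe7, mem[0x0c]=0x1f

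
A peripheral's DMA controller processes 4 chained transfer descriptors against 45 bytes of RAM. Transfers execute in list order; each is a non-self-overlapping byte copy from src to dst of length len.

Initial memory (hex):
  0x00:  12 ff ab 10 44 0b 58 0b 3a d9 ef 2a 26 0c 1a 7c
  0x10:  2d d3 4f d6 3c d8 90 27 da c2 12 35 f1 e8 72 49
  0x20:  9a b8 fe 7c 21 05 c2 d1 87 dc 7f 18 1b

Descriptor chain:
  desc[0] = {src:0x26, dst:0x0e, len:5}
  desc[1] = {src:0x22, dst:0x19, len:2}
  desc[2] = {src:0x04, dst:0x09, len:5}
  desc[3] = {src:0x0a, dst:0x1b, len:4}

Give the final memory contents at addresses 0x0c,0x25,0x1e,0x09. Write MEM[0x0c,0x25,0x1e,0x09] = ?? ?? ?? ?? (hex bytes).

MEM[0x0c,0x25,0x1e,0x09] = 0b 05 3a 44

D0: mem[0x0e..0x12] <- [c2 d1 87 dc 7f]
D1: mem[0x19..0x1a] <- [fe 7c]
D2: mem[0x09..0x0d] <- [44 0b 58 0b 3a]
D3: mem[0x1b..0x1e] <- [0b 58 0b 3a]
query mem[0x0c]=0x0b, mem[0x25]=0x05, mem[0x1e]=0x3a, mem[0x09]=0x44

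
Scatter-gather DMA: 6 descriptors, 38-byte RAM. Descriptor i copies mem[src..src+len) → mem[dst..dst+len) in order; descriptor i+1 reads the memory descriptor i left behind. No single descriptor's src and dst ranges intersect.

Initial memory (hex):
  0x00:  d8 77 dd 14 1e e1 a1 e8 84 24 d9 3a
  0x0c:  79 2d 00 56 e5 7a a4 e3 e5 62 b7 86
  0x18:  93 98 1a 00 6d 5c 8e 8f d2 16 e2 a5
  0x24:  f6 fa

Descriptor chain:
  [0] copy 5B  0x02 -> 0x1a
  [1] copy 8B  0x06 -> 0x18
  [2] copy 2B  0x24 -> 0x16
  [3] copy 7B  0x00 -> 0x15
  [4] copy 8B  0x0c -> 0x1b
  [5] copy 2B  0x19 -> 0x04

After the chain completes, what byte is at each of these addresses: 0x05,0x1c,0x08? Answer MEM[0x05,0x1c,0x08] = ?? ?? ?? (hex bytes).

#0 dst[0x1a+5] := {0xdd,0x14,0x1e,0xe1,0xa1}
#1 dst[0x18+8] := {0xa1,0xe8,0x84,0x24,0xd9,0x3a,0x79,0x2d}
#2 dst[0x16+2] := {0xf6,0xfa}
#3 dst[0x15+7] := {0xd8,0x77,0xdd,0x14,0x1e,0xe1,0xa1}
#4 dst[0x1b+8] := {0x79,0x2d,0x00,0x56,0xe5,0x7a,0xa4,0xe3}
#5 dst[0x04+2] := {0x1e,0xe1}
query mem[0x05]=0xe1, mem[0x1c]=0x2d, mem[0x08]=0x84

MEM[0x05,0x1c,0x08] = e1 2d 84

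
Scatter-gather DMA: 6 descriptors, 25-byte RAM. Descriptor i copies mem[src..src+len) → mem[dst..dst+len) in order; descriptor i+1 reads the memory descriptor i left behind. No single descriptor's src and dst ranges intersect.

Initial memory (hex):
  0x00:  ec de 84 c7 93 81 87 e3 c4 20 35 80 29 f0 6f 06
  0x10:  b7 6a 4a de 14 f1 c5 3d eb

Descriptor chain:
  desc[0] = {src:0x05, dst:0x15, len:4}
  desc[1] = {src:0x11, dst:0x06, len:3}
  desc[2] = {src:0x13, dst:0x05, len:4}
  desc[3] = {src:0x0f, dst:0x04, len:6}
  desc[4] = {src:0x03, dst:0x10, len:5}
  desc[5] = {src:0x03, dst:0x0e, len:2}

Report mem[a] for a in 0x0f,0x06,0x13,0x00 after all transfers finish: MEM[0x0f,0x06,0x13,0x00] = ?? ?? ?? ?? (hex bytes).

D0: mem[0x15..0x18] <- [81 87 e3 c4]
D1: mem[0x06..0x08] <- [6a 4a de]
D2: mem[0x05..0x08] <- [de 14 81 87]
D3: mem[0x04..0x09] <- [06 b7 6a 4a de 14]
D4: mem[0x10..0x14] <- [c7 06 b7 6a 4a]
D5: mem[0x0e..0x0f] <- [c7 06]
query mem[0x0f]=0x06, mem[0x06]=0x6a, mem[0x13]=0x6a, mem[0x00]=0xec

MEM[0x0f,0x06,0x13,0x00] = 06 6a 6a ec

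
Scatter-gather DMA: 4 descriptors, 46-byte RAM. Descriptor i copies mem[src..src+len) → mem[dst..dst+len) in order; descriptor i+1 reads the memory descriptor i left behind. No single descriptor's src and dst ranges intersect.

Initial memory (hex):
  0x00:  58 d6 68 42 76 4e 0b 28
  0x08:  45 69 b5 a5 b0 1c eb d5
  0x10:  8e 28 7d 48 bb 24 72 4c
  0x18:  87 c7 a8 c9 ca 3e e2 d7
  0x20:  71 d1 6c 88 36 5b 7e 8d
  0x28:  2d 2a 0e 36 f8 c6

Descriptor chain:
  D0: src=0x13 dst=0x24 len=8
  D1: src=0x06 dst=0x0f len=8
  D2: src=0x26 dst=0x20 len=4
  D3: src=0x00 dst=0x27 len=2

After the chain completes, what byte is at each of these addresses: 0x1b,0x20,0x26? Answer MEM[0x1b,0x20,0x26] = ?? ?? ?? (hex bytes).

MEM[0x1b,0x20,0x26] = c9 24 24

#0 dst[0x24+8] := {0x48,0xbb,0x24,0x72,0x4c,0x87,0xc7,0xa8}
#1 dst[0x0f+8] := {0x0b,0x28,0x45,0x69,0xb5,0xa5,0xb0,0x1c}
#2 dst[0x20+4] := {0x24,0x72,0x4c,0x87}
#3 dst[0x27+2] := {0x58,0xd6}
query mem[0x1b]=0xc9, mem[0x20]=0x24, mem[0x26]=0x24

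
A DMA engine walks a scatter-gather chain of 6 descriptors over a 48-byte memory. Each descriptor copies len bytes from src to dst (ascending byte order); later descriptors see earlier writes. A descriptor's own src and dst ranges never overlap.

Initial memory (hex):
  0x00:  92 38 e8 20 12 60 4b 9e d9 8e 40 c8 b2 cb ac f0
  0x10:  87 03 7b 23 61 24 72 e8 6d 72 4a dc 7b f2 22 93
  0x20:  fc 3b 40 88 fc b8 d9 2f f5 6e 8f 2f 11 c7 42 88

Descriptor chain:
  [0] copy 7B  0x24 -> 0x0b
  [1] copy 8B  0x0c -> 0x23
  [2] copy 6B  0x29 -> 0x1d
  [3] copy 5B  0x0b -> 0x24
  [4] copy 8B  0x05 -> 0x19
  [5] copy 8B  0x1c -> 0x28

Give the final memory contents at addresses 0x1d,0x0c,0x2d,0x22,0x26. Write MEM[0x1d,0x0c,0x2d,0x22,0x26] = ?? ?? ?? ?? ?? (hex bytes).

MEM[0x1d,0x0c,0x2d,0x22,0x26] = 8e b8 c7 42 d9

D0: mem[0x0b..0x11] <- [fc b8 d9 2f f5 6e 8f]
D1: mem[0x23..0x2a] <- [b8 d9 2f f5 6e 8f 7b 23]
D2: mem[0x1d..0x22] <- [7b 23 2f 11 c7 42]
D3: mem[0x24..0x28] <- [fc b8 d9 2f f5]
D4: mem[0x19..0x20] <- [60 4b 9e d9 8e 40 fc b8]
D5: mem[0x28..0x2f] <- [d9 8e 40 fc b8 c7 42 b8]
query mem[0x1d]=0x8e, mem[0x0c]=0xb8, mem[0x2d]=0xc7, mem[0x22]=0x42, mem[0x26]=0xd9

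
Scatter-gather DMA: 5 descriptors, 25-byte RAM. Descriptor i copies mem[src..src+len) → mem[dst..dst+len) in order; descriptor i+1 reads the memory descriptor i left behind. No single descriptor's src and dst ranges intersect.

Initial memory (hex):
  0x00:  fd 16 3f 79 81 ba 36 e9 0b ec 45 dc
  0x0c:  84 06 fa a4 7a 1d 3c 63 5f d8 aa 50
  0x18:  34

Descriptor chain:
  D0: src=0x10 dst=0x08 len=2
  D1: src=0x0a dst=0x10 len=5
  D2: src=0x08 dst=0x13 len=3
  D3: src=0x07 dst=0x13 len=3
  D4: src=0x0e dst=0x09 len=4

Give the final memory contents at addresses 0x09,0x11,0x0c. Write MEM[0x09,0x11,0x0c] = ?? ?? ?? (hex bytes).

D0: mem[0x08..0x09] <- [7a 1d]
D1: mem[0x10..0x14] <- [45 dc 84 06 fa]
D2: mem[0x13..0x15] <- [7a 1d 45]
D3: mem[0x13..0x15] <- [e9 7a 1d]
D4: mem[0x09..0x0c] <- [fa a4 45 dc]
query mem[0x09]=0xfa, mem[0x11]=0xdc, mem[0x0c]=0xdc

MEM[0x09,0x11,0x0c] = fa dc dc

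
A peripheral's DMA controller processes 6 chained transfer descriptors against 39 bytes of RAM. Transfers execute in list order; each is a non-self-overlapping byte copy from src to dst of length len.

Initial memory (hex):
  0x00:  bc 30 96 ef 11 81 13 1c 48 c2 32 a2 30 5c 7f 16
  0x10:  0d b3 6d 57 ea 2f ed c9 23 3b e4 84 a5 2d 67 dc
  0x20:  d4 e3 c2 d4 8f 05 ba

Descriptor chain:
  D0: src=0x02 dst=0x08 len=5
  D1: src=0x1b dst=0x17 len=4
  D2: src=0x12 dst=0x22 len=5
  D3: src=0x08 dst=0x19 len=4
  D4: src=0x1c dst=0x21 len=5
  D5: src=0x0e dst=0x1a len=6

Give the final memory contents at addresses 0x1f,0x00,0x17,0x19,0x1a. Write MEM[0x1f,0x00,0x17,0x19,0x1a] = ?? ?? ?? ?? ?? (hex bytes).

[0] 0x02->0x08 len=5 : 96 ef 11 81 13
[1] 0x1b->0x17 len=4 : 84 a5 2d 67
[2] 0x12->0x22 len=5 : 6d 57 ea 2f ed
[3] 0x08->0x19 len=4 : 96 ef 11 81
[4] 0x1c->0x21 len=5 : 81 2d 67 dc d4
[5] 0x0e->0x1a len=6 : 7f 16 0d b3 6d 57
query mem[0x1f]=0x57, mem[0x00]=0xbc, mem[0x17]=0x84, mem[0x19]=0x96, mem[0x1a]=0x7f

MEM[0x1f,0x00,0x17,0x19,0x1a] = 57 bc 84 96 7f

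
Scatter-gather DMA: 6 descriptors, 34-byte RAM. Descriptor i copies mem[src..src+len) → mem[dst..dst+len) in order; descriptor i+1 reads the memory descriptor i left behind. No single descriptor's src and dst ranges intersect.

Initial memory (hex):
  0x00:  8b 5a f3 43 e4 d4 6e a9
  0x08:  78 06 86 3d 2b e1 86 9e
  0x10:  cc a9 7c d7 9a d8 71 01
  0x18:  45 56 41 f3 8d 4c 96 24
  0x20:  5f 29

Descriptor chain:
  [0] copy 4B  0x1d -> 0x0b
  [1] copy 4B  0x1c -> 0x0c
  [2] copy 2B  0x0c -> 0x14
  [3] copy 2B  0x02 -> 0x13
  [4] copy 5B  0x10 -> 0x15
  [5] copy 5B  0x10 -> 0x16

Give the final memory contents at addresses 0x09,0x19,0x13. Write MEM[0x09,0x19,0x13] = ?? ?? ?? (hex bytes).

MEM[0x09,0x19,0x13] = 06 f3 f3

#0 dst[0x0b+4] := {0x4c,0x96,0x24,0x5f}
#1 dst[0x0c+4] := {0x8d,0x4c,0x96,0x24}
#2 dst[0x14+2] := {0x8d,0x4c}
#3 dst[0x13+2] := {0xf3,0x43}
#4 dst[0x15+5] := {0xcc,0xa9,0x7c,0xf3,0x43}
#5 dst[0x16+5] := {0xcc,0xa9,0x7c,0xf3,0x43}
query mem[0x09]=0x06, mem[0x19]=0xf3, mem[0x13]=0xf3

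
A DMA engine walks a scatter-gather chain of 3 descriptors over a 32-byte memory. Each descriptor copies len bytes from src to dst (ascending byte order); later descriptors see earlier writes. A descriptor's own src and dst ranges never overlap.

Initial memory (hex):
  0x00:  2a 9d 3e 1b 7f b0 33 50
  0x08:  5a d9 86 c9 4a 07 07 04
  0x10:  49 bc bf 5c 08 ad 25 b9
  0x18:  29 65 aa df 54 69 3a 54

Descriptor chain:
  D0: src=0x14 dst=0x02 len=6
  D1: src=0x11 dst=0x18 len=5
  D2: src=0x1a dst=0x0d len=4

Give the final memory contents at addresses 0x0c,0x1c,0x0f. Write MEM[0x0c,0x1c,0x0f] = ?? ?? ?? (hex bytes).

MEM[0x0c,0x1c,0x0f] = 4a ad ad

[0] 0x14->0x02 len=6 : 08 ad 25 b9 29 65
[1] 0x11->0x18 len=5 : bc bf 5c 08 ad
[2] 0x1a->0x0d len=4 : 5c 08 ad 69
query mem[0x0c]=0x4a, mem[0x1c]=0xad, mem[0x0f]=0xad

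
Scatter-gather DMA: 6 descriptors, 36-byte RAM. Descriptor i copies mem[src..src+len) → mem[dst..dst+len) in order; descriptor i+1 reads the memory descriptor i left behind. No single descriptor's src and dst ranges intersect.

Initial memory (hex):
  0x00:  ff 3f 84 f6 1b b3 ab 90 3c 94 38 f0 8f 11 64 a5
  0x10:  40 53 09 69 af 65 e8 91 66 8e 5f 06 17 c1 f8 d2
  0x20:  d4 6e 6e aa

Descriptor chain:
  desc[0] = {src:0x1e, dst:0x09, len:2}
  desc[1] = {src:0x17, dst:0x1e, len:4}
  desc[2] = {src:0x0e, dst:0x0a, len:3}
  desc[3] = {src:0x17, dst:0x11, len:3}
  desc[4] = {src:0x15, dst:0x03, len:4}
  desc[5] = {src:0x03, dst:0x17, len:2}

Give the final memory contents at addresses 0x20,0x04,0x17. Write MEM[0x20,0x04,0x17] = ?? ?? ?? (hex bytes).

D0: mem[0x09..0x0a] <- [f8 d2]
D1: mem[0x1e..0x21] <- [91 66 8e 5f]
D2: mem[0x0a..0x0c] <- [64 a5 40]
D3: mem[0x11..0x13] <- [91 66 8e]
D4: mem[0x03..0x06] <- [65 e8 91 66]
D5: mem[0x17..0x18] <- [65 e8]
query mem[0x20]=0x8e, mem[0x04]=0xe8, mem[0x17]=0x65

MEM[0x20,0x04,0x17] = 8e e8 65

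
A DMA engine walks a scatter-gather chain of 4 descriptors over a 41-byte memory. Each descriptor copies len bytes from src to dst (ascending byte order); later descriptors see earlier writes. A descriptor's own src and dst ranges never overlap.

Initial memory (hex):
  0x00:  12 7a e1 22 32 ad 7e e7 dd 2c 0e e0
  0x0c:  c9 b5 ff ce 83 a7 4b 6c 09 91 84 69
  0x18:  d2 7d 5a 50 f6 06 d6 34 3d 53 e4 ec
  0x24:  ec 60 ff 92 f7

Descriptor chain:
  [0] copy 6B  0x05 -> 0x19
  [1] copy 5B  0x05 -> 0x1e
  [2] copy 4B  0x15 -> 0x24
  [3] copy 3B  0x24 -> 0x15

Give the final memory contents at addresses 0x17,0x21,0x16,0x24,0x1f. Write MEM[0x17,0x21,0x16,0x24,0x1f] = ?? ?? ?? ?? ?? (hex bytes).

  after D0: wrote 6B at 0x19 = ad7ee7dd2c0e
  after D1: wrote 5B at 0x1e = ad7ee7dd2c
  after D2: wrote 4B at 0x24 = 918469d2
  after D3: wrote 3B at 0x15 = 918469
query mem[0x17]=0x69, mem[0x21]=0xdd, mem[0x16]=0x84, mem[0x24]=0x91, mem[0x1f]=0x7e

MEM[0x17,0x21,0x16,0x24,0x1f] = 69 dd 84 91 7e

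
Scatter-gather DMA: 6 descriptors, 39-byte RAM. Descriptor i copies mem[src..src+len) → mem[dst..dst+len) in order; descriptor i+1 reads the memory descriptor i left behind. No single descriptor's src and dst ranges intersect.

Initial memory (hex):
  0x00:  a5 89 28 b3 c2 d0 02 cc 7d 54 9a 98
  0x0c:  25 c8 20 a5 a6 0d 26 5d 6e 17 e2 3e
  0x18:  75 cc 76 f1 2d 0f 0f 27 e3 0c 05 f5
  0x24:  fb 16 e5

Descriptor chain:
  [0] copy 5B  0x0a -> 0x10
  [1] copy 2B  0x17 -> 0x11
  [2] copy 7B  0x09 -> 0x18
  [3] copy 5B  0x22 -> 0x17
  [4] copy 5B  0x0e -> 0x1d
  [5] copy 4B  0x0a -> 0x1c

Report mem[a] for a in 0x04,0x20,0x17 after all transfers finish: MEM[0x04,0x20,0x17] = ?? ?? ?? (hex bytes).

#0 dst[0x10+5] := {0x9a,0x98,0x25,0xc8,0x20}
#1 dst[0x11+2] := {0x3e,0x75}
#2 dst[0x18+7] := {0x54,0x9a,0x98,0x25,0xc8,0x20,0xa5}
#3 dst[0x17+5] := {0x05,0xf5,0xfb,0x16,0xe5}
#4 dst[0x1d+5] := {0x20,0xa5,0x9a,0x3e,0x75}
#5 dst[0x1c+4] := {0x9a,0x98,0x25,0xc8}
query mem[0x04]=0xc2, mem[0x20]=0x3e, mem[0x17]=0x05

MEM[0x04,0x20,0x17] = c2 3e 05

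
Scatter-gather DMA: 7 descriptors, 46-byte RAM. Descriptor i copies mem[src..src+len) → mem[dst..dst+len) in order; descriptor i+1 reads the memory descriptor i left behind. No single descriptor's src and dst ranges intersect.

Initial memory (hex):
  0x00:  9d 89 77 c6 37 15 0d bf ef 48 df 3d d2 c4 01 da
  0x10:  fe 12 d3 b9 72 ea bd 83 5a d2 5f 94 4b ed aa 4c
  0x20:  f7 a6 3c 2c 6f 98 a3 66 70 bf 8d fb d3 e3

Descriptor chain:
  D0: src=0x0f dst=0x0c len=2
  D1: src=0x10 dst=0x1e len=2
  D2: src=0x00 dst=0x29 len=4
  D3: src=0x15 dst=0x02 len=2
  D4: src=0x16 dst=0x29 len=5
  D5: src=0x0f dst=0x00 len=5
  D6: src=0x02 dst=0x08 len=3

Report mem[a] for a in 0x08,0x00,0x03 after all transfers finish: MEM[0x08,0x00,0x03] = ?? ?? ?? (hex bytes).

MEM[0x08,0x00,0x03] = 12 da d3

  after D0: wrote 2B at 0x0c = dafe
  after D1: wrote 2B at 0x1e = fe12
  after D2: wrote 4B at 0x29 = 9d8977c6
  after D3: wrote 2B at 0x02 = eabd
  after D4: wrote 5B at 0x29 = bd835ad25f
  after D5: wrote 5B at 0x00 = dafe12d3b9
  after D6: wrote 3B at 0x08 = 12d3b9
query mem[0x08]=0x12, mem[0x00]=0xda, mem[0x03]=0xd3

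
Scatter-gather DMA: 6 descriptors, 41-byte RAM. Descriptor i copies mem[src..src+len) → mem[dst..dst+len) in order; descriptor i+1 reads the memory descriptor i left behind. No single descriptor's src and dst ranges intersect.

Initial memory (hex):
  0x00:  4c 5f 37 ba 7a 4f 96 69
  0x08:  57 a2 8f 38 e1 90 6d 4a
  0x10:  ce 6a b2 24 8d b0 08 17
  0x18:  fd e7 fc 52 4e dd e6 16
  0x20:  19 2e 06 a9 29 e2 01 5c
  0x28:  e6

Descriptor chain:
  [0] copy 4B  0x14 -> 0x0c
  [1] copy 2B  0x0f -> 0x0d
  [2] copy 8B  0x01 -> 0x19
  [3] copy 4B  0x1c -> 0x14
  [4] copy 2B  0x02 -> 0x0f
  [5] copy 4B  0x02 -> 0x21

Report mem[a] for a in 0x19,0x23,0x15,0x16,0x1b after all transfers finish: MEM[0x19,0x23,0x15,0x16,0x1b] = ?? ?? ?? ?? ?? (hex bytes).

D0: mem[0x0c..0x0f] <- [8d b0 08 17]
D1: mem[0x0d..0x0e] <- [17 ce]
D2: mem[0x19..0x20] <- [5f 37 ba 7a 4f 96 69 57]
D3: mem[0x14..0x17] <- [7a 4f 96 69]
D4: mem[0x0f..0x10] <- [37 ba]
D5: mem[0x21..0x24] <- [37 ba 7a 4f]
query mem[0x19]=0x5f, mem[0x23]=0x7a, mem[0x15]=0x4f, mem[0x16]=0x96, mem[0x1b]=0xba

MEM[0x19,0x23,0x15,0x16,0x1b] = 5f 7a 4f 96 ba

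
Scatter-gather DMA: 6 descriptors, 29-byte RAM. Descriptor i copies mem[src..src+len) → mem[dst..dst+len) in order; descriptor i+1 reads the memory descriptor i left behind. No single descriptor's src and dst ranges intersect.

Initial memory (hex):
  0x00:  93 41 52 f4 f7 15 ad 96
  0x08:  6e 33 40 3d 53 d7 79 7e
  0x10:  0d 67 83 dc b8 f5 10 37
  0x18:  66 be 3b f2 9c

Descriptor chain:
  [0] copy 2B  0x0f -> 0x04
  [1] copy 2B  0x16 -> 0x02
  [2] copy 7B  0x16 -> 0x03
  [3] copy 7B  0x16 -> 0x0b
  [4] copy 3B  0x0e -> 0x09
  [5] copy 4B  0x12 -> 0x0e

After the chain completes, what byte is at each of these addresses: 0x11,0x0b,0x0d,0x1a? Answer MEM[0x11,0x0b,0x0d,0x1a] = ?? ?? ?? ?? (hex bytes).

#0 dst[0x04+2] := {0x7e,0x0d}
#1 dst[0x02+2] := {0x10,0x37}
#2 dst[0x03+7] := {0x10,0x37,0x66,0xbe,0x3b,0xf2,0x9c}
#3 dst[0x0b+7] := {0x10,0x37,0x66,0xbe,0x3b,0xf2,0x9c}
#4 dst[0x09+3] := {0xbe,0x3b,0xf2}
#5 dst[0x0e+4] := {0x83,0xdc,0xb8,0xf5}
query mem[0x11]=0xf5, mem[0x0b]=0xf2, mem[0x0d]=0x66, mem[0x1a]=0x3b

MEM[0x11,0x0b,0x0d,0x1a] = f5 f2 66 3b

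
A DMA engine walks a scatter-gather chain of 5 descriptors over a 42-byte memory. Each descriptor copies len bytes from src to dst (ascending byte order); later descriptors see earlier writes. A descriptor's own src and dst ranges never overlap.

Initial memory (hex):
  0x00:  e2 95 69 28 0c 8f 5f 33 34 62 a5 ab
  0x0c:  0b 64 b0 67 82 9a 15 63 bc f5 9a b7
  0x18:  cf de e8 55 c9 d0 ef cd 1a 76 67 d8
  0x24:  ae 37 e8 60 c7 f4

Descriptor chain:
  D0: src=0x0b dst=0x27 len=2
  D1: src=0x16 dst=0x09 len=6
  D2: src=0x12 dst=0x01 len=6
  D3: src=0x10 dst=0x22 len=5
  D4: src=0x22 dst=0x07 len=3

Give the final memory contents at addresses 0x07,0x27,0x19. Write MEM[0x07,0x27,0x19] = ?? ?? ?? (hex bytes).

MEM[0x07,0x27,0x19] = 82 ab de

#0 dst[0x27+2] := {0xab,0x0b}
#1 dst[0x09+6] := {0x9a,0xb7,0xcf,0xde,0xe8,0x55}
#2 dst[0x01+6] := {0x15,0x63,0xbc,0xf5,0x9a,0xb7}
#3 dst[0x22+5] := {0x82,0x9a,0x15,0x63,0xbc}
#4 dst[0x07+3] := {0x82,0x9a,0x15}
query mem[0x07]=0x82, mem[0x27]=0xab, mem[0x19]=0xde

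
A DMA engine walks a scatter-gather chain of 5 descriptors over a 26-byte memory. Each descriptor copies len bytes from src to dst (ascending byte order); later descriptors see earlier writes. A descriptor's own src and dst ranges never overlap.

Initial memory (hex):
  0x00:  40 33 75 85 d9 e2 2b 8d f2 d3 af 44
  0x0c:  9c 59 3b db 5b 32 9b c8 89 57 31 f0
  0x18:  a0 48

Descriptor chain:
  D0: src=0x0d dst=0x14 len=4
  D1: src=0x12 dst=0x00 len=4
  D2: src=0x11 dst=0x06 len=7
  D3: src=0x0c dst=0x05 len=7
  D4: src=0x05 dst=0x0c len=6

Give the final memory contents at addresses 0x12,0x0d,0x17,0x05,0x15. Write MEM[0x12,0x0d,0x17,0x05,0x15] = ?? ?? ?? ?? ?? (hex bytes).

[0] 0x0d->0x14 len=4 : 59 3b db 5b
[1] 0x12->0x00 len=4 : 9b c8 59 3b
[2] 0x11->0x06 len=7 : 32 9b c8 59 3b db 5b
[3] 0x0c->0x05 len=7 : 5b 59 3b db 5b 32 9b
[4] 0x05->0x0c len=6 : 5b 59 3b db 5b 32
query mem[0x12]=0x9b, mem[0x0d]=0x59, mem[0x17]=0x5b, mem[0x05]=0x5b, mem[0x15]=0x3b

MEM[0x12,0x0d,0x17,0x05,0x15] = 9b 59 5b 5b 3b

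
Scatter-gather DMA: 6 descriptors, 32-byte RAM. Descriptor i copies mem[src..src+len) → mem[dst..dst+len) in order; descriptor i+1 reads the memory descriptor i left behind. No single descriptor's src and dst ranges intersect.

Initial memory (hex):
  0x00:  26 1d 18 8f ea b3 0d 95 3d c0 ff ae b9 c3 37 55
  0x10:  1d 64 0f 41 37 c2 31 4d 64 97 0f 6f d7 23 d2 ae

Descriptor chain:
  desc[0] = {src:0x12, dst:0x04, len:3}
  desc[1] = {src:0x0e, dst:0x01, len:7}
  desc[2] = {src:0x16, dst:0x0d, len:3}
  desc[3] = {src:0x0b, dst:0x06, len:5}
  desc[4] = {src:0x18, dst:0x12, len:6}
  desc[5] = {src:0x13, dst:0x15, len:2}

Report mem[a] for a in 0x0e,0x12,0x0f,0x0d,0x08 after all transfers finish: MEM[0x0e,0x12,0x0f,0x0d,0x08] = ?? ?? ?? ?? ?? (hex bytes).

MEM[0x0e,0x12,0x0f,0x0d,0x08] = 4d 64 64 31 31

D0: mem[0x04..0x06] <- [0f 41 37]
D1: mem[0x01..0x07] <- [37 55 1d 64 0f 41 37]
D2: mem[0x0d..0x0f] <- [31 4d 64]
D3: mem[0x06..0x0a] <- [ae b9 31 4d 64]
D4: mem[0x12..0x17] <- [64 97 0f 6f d7 23]
D5: mem[0x15..0x16] <- [97 0f]
query mem[0x0e]=0x4d, mem[0x12]=0x64, mem[0x0f]=0x64, mem[0x0d]=0x31, mem[0x08]=0x31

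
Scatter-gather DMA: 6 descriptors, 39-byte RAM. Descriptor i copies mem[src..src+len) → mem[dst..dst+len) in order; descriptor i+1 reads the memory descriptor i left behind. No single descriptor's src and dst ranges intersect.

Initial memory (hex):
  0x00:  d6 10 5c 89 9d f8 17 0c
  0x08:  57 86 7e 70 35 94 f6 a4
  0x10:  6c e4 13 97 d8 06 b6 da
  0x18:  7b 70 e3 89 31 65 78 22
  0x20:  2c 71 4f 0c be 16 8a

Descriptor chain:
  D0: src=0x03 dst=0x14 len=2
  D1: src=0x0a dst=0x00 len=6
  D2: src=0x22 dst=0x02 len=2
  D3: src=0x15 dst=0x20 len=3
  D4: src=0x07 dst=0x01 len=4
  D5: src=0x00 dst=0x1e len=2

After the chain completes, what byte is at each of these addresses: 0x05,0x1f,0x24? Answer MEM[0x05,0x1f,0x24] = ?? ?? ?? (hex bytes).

#0 dst[0x14+2] := {0x89,0x9d}
#1 dst[0x00+6] := {0x7e,0x70,0x35,0x94,0xf6,0xa4}
#2 dst[0x02+2] := {0x4f,0x0c}
#3 dst[0x20+3] := {0x9d,0xb6,0xda}
#4 dst[0x01+4] := {0x0c,0x57,0x86,0x7e}
#5 dst[0x1e+2] := {0x7e,0x0c}
query mem[0x05]=0xa4, mem[0x1f]=0x0c, mem[0x24]=0xbe

MEM[0x05,0x1f,0x24] = a4 0c be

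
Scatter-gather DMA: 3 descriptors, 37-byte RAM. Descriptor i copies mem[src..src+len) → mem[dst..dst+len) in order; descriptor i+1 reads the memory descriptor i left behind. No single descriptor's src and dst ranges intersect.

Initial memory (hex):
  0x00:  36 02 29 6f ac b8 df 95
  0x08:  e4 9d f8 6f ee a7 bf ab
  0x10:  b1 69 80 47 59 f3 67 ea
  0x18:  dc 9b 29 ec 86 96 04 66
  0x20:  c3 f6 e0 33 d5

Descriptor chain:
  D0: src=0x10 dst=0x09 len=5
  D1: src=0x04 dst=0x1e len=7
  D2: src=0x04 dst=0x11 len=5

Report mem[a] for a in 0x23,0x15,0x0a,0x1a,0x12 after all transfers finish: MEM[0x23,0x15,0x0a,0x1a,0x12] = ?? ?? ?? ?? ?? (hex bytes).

[0] 0x10->0x09 len=5 : b1 69 80 47 59
[1] 0x04->0x1e len=7 : ac b8 df 95 e4 b1 69
[2] 0x04->0x11 len=5 : ac b8 df 95 e4
query mem[0x23]=0xb1, mem[0x15]=0xe4, mem[0x0a]=0x69, mem[0x1a]=0x29, mem[0x12]=0xb8

MEM[0x23,0x15,0x0a,0x1a,0x12] = b1 e4 69 29 b8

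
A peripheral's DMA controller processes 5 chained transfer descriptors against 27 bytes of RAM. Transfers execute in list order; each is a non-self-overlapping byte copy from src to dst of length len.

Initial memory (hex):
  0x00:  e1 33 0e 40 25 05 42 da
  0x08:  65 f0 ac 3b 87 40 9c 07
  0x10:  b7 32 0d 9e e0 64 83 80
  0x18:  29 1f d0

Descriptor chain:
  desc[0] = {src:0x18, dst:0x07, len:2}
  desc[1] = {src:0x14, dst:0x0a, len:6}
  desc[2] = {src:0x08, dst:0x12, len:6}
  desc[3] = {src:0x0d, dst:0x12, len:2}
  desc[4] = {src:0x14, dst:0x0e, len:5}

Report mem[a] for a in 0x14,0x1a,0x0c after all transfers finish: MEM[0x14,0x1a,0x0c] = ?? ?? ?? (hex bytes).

MEM[0x14,0x1a,0x0c] = e0 d0 83

  after D0: wrote 2B at 0x07 = 291f
  after D1: wrote 6B at 0x0a = e0648380291f
  after D2: wrote 6B at 0x12 = 1ff0e0648380
  after D3: wrote 2B at 0x12 = 8029
  after D4: wrote 5B at 0x0e = e064838029
query mem[0x14]=0xe0, mem[0x1a]=0xd0, mem[0x0c]=0x83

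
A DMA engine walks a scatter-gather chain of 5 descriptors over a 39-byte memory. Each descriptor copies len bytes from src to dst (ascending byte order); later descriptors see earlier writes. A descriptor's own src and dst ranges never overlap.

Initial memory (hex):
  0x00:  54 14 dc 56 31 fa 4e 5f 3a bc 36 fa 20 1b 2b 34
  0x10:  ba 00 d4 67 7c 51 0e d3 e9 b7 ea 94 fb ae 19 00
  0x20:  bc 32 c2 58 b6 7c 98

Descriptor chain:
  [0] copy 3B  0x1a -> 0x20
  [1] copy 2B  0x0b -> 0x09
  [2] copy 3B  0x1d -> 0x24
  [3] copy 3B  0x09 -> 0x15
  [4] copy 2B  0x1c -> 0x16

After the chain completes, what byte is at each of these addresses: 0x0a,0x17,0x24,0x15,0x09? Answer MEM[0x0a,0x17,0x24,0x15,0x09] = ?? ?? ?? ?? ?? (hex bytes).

MEM[0x0a,0x17,0x24,0x15,0x09] = 20 ae ae fa fa

[0] 0x1a->0x20 len=3 : ea 94 fb
[1] 0x0b->0x09 len=2 : fa 20
[2] 0x1d->0x24 len=3 : ae 19 00
[3] 0x09->0x15 len=3 : fa 20 fa
[4] 0x1c->0x16 len=2 : fb ae
query mem[0x0a]=0x20, mem[0x17]=0xae, mem[0x24]=0xae, mem[0x15]=0xfa, mem[0x09]=0xfa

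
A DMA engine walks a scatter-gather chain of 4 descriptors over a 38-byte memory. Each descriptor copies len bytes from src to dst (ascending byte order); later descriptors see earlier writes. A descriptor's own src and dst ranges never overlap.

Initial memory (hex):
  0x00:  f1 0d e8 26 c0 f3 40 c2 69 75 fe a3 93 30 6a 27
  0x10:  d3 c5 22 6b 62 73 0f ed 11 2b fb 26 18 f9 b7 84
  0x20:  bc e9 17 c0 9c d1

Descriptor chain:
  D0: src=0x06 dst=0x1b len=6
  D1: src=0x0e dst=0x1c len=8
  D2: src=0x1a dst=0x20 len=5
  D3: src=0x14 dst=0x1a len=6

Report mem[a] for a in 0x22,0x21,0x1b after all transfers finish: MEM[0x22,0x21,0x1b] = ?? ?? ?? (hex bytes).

D0: mem[0x1b..0x20] <- [40 c2 69 75 fe a3]
D1: mem[0x1c..0x23] <- [6a 27 d3 c5 22 6b 62 73]
D2: mem[0x20..0x24] <- [fb 40 6a 27 d3]
D3: mem[0x1a..0x1f] <- [62 73 0f ed 11 2b]
query mem[0x22]=0x6a, mem[0x21]=0x40, mem[0x1b]=0x73

MEM[0x22,0x21,0x1b] = 6a 40 73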